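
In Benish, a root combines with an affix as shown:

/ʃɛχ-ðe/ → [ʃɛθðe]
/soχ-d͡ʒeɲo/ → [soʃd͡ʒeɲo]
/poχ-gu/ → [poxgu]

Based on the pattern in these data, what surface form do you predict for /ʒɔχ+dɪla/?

The data show regressive place assimilation: /χ/ → [θ] before /ð/; /χ/ → [ʃ] before /d͡ʒ/; /χ/ → [x] before /g/. In each pair only place changes, matching the following consonant, while manner and voice stay constant.
The rule targets /χ/ (voiceless uvular fricative), which sits before the trigger /d/ (alveolar).
Changing only its place to alveolar gives [s] — the voiceless alveolar fricative.

[ʒɔsdɪla]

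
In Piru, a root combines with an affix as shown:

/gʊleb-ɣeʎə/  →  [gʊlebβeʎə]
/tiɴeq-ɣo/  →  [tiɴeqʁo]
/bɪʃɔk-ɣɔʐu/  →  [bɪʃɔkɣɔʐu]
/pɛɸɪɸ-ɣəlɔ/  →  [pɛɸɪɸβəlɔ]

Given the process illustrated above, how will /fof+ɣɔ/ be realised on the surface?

[fofvɔ]

The data show progressive place assimilation: /ɣ/ → [β] after /b/; /ɣ/ → [ʁ] after /q/; /ɣ/ → [β] after /ɸ/. In each pair only place changes, matching the preceding consonant, while manner and voice stay constant.
Nothing changes in [bɪʃɔkɣɔʐu]: there the adjacent consonants already agree in place (/ɣ/ and /k/ are both velar), so this form is consistent with the same rule.
The rule targets /ɣ/ (voiced velar fricative), which sits after the trigger /f/ (labiodental).
The voiced labiodental fricative is [v], so /ɣ/ → [v].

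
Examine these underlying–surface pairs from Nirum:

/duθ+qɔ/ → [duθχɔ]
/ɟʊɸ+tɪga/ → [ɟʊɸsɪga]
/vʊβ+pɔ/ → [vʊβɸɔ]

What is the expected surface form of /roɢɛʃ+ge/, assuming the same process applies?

[roɢɛʃɣe]

The data show progressive manner assimilation: /q/ → [χ] after /θ/; /t/ → [s] after /ɸ/; /p/ → [ɸ] after /β/. In each pair only manner changes, matching the preceding consonant, while place and voice stay constant.
/g/ is a voiced velar stop. The preceding trigger /ʃ/ is a fricative, so /g/ must become a fricative as well.
A voiced velar fricative is [ɣ], so the surface segment is [ɣ].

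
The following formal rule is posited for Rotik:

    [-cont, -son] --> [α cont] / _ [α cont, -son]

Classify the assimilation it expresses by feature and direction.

The shared variable α links the value of [cont] on the target to that of the neighbouring obstruent. [cont] distinguishes stops from fricatives — a manner-of-articulation feature — so this is manner assimilation.
Since the environment is written after the underscore, the trigger follows the target; the direction is regressive.

regressive manner assimilation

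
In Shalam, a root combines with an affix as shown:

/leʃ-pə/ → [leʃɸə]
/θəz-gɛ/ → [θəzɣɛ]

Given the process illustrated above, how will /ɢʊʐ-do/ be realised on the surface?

[ɢʊʐzo]

The data show progressive manner assimilation: /p/ → [ɸ] after /ʃ/; /g/ → [ɣ] after /z/. In each pair only manner changes, matching the preceding consonant, while place and voice stay constant.
The rule targets /d/ (voiced alveolar stop), which sits after the trigger /ʐ/ (fricative).
The voiced alveolar fricative is [z], so /d/ → [z].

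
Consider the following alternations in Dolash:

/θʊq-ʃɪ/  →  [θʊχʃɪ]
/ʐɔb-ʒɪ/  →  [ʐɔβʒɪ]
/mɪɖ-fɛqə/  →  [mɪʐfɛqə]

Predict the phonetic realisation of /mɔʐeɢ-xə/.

The data show regressive manner assimilation: /q/ → [χ] before /ʃ/; /b/ → [β] before /ʒ/; /ɖ/ → [ʐ] before /f/. In each pair only manner changes, matching the following consonant, while place and voice stay constant.
The rule targets /ɢ/ (voiced uvular stop), which sits before the trigger /x/ (fricative).
The voiced uvular fricative is [ʁ], so /ɢ/ → [ʁ].

[mɔʐeʁxə]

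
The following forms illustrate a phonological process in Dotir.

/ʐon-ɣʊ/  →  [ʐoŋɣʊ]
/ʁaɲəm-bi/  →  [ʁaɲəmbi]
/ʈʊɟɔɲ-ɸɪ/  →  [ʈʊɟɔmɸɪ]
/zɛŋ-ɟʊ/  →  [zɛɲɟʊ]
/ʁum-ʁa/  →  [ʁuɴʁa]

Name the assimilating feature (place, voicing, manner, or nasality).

Underlying /n/ is realised as [ŋ] next to /ɣ/; /ɣ/ itself does not change.
/n/ is alveolar while /ɣ/ is velar; the output [ŋ] is velar, matching the trigger — so the feature that spreads is place.
Checking the remaining alternations: /ɲ/ → [m] before /ɸ/ (palatal → bilabial, matching bilabial); /ŋ/ → [ɲ] before /ɟ/ (velar → palatal, matching palatal); /m/ → [ɴ] before /ʁ/ (bilabial → uvular, matching uvular) — only place changes, and always toward the following segment.
Nothing changes in [ʁaɲəmbi]: there the adjacent consonants already agree in place (/m/ and /b/ are both bilabial), so this form is consistent with the same rule.

place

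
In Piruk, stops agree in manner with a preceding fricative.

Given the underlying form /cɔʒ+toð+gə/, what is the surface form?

/t/ is a voiceless alveolar stop. The preceding trigger /ʒ/ is a fricative, so /t/ must become a fricative as well.
A voiceless alveolar fricative is [s], so the surface segment is [s].
At the second juncture, /g/ likewise becomes [ɣ] adjacent to /ð/.

[cɔʒsoðɣə]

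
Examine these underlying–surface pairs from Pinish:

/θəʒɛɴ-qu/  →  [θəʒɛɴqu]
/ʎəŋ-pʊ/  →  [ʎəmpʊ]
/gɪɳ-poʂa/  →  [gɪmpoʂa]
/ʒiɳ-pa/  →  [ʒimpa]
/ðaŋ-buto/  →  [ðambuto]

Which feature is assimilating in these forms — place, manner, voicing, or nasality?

The segment that alternates is /ŋ/, which surfaces as [m] when adjacent to /p/.
/ŋ/ is velar while /p/ is bilabial; the output [m] is bilabial, matching the trigger — so the feature that spreads is place.
The same holds elsewhere in the data: /ɳ/ → [m] before /p/ (retroflex → bilabial, matching bilabial); /ŋ/ → [m] before /b/ (velar → bilabial, matching bilabial) — only place changes, and always toward the following segment.
No alternation appears in [θəʒɛɴqu]: there the adjacent consonants already agree in place (/ɴ/ and /q/ are both uvular), so this form is consistent with the same rule.

place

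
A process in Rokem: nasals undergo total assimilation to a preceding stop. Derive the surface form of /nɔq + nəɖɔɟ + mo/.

/n/ is the segment targeted by the rule; it sits immediately after /q/, so it assimilates completely and surfaces as [q].
At the second juncture, /m/ likewise becomes [ɟ] adjacent to /ɟ/.

[nɔqqəɖɔɟɟo]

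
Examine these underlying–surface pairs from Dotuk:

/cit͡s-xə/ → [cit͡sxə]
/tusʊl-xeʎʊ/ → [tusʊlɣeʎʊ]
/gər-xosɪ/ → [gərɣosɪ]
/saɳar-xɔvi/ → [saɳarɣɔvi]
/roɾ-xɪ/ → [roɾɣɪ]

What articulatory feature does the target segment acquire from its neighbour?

Underlying /x/ is realised as [ɣ] next to /l/; /l/ itself does not change.
The change voiceless → voiced matches the voicing of the preceding /l/, identifying this as voicing assimilation.
The other alternating forms pattern the same way: /x/ → [ɣ] after /r/ (voiceless → voiced, matching voiced); /x/ → [ɣ] after /ɾ/ (voiceless → voiced, matching voiced) — only voicing changes, and always toward the preceding segment.
Nothing changes in [cit͡sxə]: there the adjacent consonants already agree in voicing (/x/ and /t͡s/ are both voiceless), so this form is consistent with the same rule.

voicing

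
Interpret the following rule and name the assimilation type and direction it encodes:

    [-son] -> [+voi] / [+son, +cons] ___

The structural change is [+voi], and the conditioning segment [+son, +cons] (a sonorant consonant) is itself voiced, so the target comes to share the voicing of its neighbour — voicing assimilation.
The conditioning segment sits to the left of the focus bar, meaning the trigger precedes the segment that changes — progressive assimilation.

progressive voicing assimilation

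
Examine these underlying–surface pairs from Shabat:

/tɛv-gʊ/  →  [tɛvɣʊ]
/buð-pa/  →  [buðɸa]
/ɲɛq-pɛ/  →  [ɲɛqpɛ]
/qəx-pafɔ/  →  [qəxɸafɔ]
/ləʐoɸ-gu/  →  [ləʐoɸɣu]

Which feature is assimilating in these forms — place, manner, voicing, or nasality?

The segment that alternates is /g/, which surfaces as [ɣ] when adjacent to /v/.
/g/ is a stop while /v/ is a fricative; the output [ɣ] is a fricative, matching the trigger — so the feature that spreads is manner.
Checking the remaining alternations: /p/ → [ɸ] after /ð/ (stop → fricative, matching a fricative); /p/ → [ɸ] after /x/ (stop → fricative, matching a fricative); /g/ → [ɣ] after /ɸ/ (stop → fricative, matching a fricative) — only manner changes, and always toward the preceding segment.
No alternation appears in [ɲɛqpɛ]: there the adjacent consonants already agree in manner (/p/ and /q/ are both stops), so this form is consistent with the same rule.

manner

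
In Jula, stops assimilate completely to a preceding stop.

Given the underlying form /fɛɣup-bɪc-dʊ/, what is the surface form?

[fɛɣuppɪccʊ]

/b/ is the segment targeted by the rule; it sits immediately after /p/, so it assimilates completely and surfaces as [p].
The same rule applies at the second boundary: /d/ → [c] next to /c/.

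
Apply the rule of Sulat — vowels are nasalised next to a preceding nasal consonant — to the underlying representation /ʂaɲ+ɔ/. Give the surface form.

/ɔ/ sits next to the nasal /ɲ/ and is therefore nasalised to [ɔ̃].

[ʂaɲɔ̃]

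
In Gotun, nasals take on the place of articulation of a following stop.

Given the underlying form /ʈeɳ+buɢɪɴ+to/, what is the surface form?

The rule targets /ɳ/ (voiced retroflex nasal), which sits before the trigger /b/ (bilabial).
The voiced bilabial nasal is [m], so /ɳ/ → [m].
The same rule applies at the second boundary: /ɴ/ → [n] next to /t/.

[ʈembuɢɪnto]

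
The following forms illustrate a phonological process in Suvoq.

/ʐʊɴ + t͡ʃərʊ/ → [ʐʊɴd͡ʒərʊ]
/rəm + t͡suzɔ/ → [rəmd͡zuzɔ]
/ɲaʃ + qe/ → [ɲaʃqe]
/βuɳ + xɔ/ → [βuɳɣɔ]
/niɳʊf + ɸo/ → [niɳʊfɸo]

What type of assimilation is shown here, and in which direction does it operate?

Underlying /t͡ʃ/ is realised as [d͡ʒ] next to /ɴ/; /ɴ/ itself does not change.
/t͡ʃ/ is voiceless while /ɴ/ is voiced; the output [d͡ʒ] is voiced, matching the trigger — so the feature that spreads is voicing.
Place and manner are unchanged, so the assimilation is partial, not total.
The same holds elsewhere in the data: /t͡s/ → [d͡z] after /m/ (voiceless → voiced, matching voiced); /x/ → [ɣ] after /ɳ/ (voiceless → voiced, matching voiced) — only voicing changes, and always toward the preceding segment.
No alternation appears in [ɲaʃqe], [niɳʊfɸo]: there the adjacent consonants already agree in voicing (/q/ and /ʃ/ are both voiceless; /ɸ/ and /f/ are both voiceless), so these forms are consistent with the same rule.
Since the segment that changes follows the conditioning segment, the assimilation is progressive.

progressive voicing assimilation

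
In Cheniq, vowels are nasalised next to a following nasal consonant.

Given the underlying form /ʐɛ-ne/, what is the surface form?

[ʐɛ̃ne]

The vowel /ɛ/ is adjacent to the following nasal /n/, so it acquires [+nasal] and surfaces as [ɛ̃].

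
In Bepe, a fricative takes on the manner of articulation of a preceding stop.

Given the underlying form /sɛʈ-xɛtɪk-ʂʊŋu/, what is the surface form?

[sɛʈkɛtɪkʈʊŋu]

The rule targets /x/ (voiceless velar fricative), which sits after the trigger /ʈ/ (stop).
A voiceless velar stop is [k], so the surface segment is [k].
The same rule applies at the second boundary: /ʂ/ → [ʈ] next to /k/.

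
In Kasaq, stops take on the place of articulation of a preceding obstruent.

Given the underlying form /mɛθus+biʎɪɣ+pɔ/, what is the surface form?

[mɛθusdiʎɪɣkɔ]

/b/ is a voiced bilabial stop. The preceding trigger /s/ is alveolar, so /b/ must become alveolar as well.
The voiced alveolar stop is [d], so /b/ → [d].
At the second juncture, /p/ likewise becomes [k] adjacent to /ɣ/.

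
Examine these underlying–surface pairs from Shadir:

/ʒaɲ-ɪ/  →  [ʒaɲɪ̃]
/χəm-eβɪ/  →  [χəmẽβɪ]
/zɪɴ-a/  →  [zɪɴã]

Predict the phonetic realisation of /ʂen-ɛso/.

[ʂenɛ̃so]

The data show progressive nasality assimilation (vowel nasalisation): /ɪ/ → [ɪ̃] after /ɲ/; /e/ → [ẽ] after /m/; /a/ → [ã] after /ɴ/ — a vowel is nasalised by an immediately preceding nasal consonant.
The vowel /ɛ/ is adjacent to the preceding nasal /n/, so it acquires [+nasal] and surfaces as [ɛ̃].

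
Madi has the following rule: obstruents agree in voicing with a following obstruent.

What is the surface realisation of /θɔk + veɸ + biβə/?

The rule targets /k/ (voiceless velar stop), which sits before the trigger /v/ (voiced).
A voiced velar stop is [g], so the surface segment is [g].
The same rule applies at the second boundary: /ɸ/ → [β] next to /b/.

[θɔgveβbiβə]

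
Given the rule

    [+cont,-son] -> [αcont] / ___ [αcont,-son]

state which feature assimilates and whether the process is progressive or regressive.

The rule copies [cont] (continuancy) from the environment onto the target fricatives; since [±cont] encodes the stop/fricative manner contrast, the assimilating dimension is manner.
Since the environment is written after the underscore, the trigger follows the target; the direction is regressive.

regressive manner assimilation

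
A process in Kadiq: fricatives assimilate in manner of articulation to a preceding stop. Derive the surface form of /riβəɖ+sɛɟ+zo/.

The rule targets /s/ (voiceless alveolar fricative), which sits after the trigger /ɖ/ (stop).
A voiceless alveolar stop is [t], so the surface segment is [t].
The same rule applies at the second boundary: /z/ → [d] next to /ɟ/.

[riβəɖtɛɟdo]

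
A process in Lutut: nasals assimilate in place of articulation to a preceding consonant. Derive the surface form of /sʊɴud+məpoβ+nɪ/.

[sʊɴudnəpoβmɪ]

The rule targets /m/ (voiced bilabial nasal), which sits after the trigger /d/ (alveolar).
A voiced alveolar nasal is [n], so the surface segment is [n].
The same rule applies at the second boundary: /n/ → [m] next to /β/.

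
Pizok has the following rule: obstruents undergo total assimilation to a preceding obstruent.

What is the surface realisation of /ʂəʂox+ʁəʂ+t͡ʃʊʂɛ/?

[ʂəʂoxxəʂʂʊʂɛ]

/ʁ/ is the segment targeted by the rule; it sits immediately after /x/, so it assimilates completely and surfaces as [x].
At the second juncture, /t͡ʃ/ likewise becomes [ʂ] adjacent to /ʂ/.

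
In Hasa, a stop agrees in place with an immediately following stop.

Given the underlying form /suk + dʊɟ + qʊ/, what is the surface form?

The rule targets /k/ (voiceless velar stop), which sits before the trigger /d/ (alveolar).
A voiceless alveolar stop is [t], so the surface segment is [t].
The same rule applies at the second boundary: /ɟ/ → [ɢ] next to /q/.

[sutdʊɢqʊ]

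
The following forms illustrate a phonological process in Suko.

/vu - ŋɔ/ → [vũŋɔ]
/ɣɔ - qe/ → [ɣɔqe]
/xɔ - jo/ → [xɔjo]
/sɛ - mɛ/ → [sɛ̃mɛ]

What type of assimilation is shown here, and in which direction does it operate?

The vowel /u/ surfaces as nasalised [ũ] next to the following nasal /ŋ/ — it has acquired the [+nasal] feature of its neighbour.
The other form shows the same pattern: /ɛ/ → [ɛ̃] before /m/ — each time a vowel is nasalised next to a following nasal.
No change occurs in [ɣɔqe], [xɔjo] because the vowel at the boundary is adjacent to an oral consonant, not a nasal (/ɔ/ next to /q/; /ɔ/ next to /j/).
Because the conditioning nasal is to the right of the vowel that changes, the process is regressive (anticipatory).

regressive nasality assimilation (vowel nasalisation)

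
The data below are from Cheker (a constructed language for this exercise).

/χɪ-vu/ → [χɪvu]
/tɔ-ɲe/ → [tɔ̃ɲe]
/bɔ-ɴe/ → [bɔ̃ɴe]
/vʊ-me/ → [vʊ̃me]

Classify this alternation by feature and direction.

The vowel /ɔ/ surfaces as nasalised [ɔ̃] next to the following nasal /ɲ/ — it has acquired the [+nasal] feature of its neighbour.
The other forms show the same pattern: /ɔ/ → [ɔ̃] before /ɴ/; /ʊ/ → [ʊ̃] before /m/ — each time a vowel is nasalised next to a following nasal.
No change occurs in [χɪvu] because the vowel at the boundary is adjacent to an oral consonant, not a nasal (/ɪ/ next to /v/).
Because the conditioning nasal is to the right of the vowel that changes, the process is regressive (anticipatory).

regressive nasality assimilation (vowel nasalisation)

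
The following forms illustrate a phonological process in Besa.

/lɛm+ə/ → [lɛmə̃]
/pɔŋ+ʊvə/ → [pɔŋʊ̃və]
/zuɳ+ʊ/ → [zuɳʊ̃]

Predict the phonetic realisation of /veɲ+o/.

The data show progressive nasality assimilation (vowel nasalisation): /ə/ → [ə̃] after /m/; /ʊ/ → [ʊ̃] after /ŋ/; /ʊ/ → [ʊ̃] after /ɳ/ — a vowel is nasalised by an immediately preceding nasal consonant.
The vowel /o/ is adjacent to the preceding nasal /ɲ/, so it acquires [+nasal] and surfaces as [õ].

[veɲõ]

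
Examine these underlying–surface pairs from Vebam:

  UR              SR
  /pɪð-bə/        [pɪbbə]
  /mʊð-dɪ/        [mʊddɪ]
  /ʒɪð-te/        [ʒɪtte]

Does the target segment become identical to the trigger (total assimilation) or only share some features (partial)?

total assimilation

Underlying /ð/ is realised as [b] next to /b/; /b/ itself does not change.
The output [b] is identical to the trigger /b/ — every feature (place, manner, voicing) has been copied — so this is total assimilation.
The other forms behave the same way: /ð/ → [d] before /d/; /ð/ → [t] before /t/ — in each case the output is a copy of the following consonant.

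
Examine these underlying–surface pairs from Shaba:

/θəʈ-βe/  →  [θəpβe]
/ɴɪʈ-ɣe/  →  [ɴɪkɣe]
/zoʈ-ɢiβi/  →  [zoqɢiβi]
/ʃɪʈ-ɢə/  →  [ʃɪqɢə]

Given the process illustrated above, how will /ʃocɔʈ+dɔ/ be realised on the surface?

The data show regressive place assimilation: /ʈ/ → [p] before /β/; /ʈ/ → [k] before /ɣ/; /ʈ/ → [q] before /ɢ/. In each pair only place changes, matching the following consonant, while manner and voice stay constant.
/ʈ/ is a voiceless retroflex stop. The following trigger /d/ is alveolar, so /ʈ/ must become alveolar as well.
The voiceless alveolar stop is [t], so /ʈ/ → [t].

[ʃocɔtdɔ]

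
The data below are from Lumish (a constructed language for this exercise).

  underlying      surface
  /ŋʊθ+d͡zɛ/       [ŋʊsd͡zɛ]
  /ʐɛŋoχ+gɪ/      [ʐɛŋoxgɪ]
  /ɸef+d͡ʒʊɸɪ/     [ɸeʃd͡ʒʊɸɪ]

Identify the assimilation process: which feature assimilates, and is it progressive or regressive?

Comparing underlying and surface forms, /θ/ → [s] is the alternation; the neighbouring /d͡z/ is constant.
/θ/ is dental while /d͡z/ is alveolar; the output [s] is alveolar, matching the trigger — so the feature that spreads is place.
Manner and voice are unchanged, so the assimilation is partial, not total.
Checking the remaining alternations: /χ/ → [x] before /g/ (uvular → velar, matching velar); /f/ → [ʃ] before /d͡ʒ/ (labiodental → postalveolar, matching postalveolar) — only place changes, and always toward the following segment.
The trigger is the following segment, so the direction is regressive (anticipatory).

regressive place assimilation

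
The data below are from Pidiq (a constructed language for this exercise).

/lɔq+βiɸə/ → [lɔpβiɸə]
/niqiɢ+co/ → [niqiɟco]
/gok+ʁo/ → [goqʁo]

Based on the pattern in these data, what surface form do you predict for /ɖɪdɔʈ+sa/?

The data show regressive place assimilation: /q/ → [p] before /β/; /ɢ/ → [ɟ] before /c/; /k/ → [q] before /ʁ/. In each pair only place changes, matching the following consonant, while manner and voice stay constant.
The rule targets /ʈ/ (voiceless retroflex stop), which sits before the trigger /s/ (alveolar).
The voiceless alveolar stop is [t], so /ʈ/ → [t].

[ɖɪdɔtsa]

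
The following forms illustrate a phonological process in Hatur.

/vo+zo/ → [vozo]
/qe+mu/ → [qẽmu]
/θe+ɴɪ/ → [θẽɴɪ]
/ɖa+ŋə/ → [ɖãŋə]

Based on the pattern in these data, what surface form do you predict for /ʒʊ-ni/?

[ʒʊ̃ni]

The data show regressive nasality assimilation (vowel nasalisation): /e/ → [ẽ] before /m/; /e/ → [ẽ] before /ɴ/; /a/ → [ã] before /ŋ/ — a vowel is nasalised by an immediately following nasal consonant.
No change occurs in [vozo] because the vowel at the boundary is adjacent to an oral consonant, not a nasal (/o/ next to /z/).
The vowel /ʊ/ is adjacent to the following nasal /n/, so it acquires [+nasal] and surfaces as [ʊ̃].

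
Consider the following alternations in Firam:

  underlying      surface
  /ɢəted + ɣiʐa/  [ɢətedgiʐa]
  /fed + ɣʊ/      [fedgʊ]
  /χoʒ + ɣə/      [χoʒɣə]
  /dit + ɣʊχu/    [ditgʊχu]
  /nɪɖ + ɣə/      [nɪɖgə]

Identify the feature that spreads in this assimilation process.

The segment that alternates is /ɣ/, which surfaces as [g] when adjacent to /d/.
The change fricative → stop matches the manner of the preceding /d/, identifying this as manner assimilation.
The other alternating forms pattern the same way: /ɣ/ → [g] after /t/ (fricative → stop, matching a stop); /ɣ/ → [g] after /ɖ/ (fricative → stop, matching a stop) — only manner changes, and always toward the preceding segment.
No alternation appears in [χoʒɣə]: there the adjacent consonants already agree in manner (/ɣ/ and /ʒ/ are both fricatives), so this form is consistent with the same rule.

manner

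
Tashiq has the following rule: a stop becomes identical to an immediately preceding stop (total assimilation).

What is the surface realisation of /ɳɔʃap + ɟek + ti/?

[ɳɔʃappekki]

/ɟ/ is the segment targeted by the rule; it sits immediately after /p/, so it assimilates completely and surfaces as [p].
At the second juncture, /t/ likewise becomes [k] adjacent to /k/.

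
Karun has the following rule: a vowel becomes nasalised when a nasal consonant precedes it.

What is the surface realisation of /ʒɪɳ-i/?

The vowel /i/ is adjacent to the preceding nasal /ɳ/, so it acquires [+nasal] and surfaces as [ĩ].

[ʒɪɳĩ]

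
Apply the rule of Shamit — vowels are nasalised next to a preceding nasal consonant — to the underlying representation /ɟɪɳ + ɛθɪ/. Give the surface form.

The vowel /ɛ/ is adjacent to the preceding nasal /ɳ/, so it acquires [+nasal] and surfaces as [ɛ̃].

[ɟɪɳɛ̃θɪ]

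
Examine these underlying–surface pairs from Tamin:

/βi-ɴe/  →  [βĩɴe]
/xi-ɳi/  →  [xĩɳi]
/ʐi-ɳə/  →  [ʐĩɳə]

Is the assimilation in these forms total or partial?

partial assimilation

The vowel /i/ surfaces as nasalised [ĩ] next to the following nasal /ɴ/ — it has acquired the [+nasal] feature of its neighbour.
The other form shows the same pattern: /i/ → [ĩ] before /ɳ/ — each time a vowel is nasalised next to a following nasal.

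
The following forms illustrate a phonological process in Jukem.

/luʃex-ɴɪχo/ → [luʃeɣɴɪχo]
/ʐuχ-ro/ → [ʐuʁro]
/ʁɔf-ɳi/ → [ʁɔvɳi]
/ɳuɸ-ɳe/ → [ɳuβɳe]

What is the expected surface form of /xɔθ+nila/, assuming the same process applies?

[xɔðnila]

The data show regressive voicing assimilation: /x/ → [ɣ] before /ɴ/; /χ/ → [ʁ] before /r/; /f/ → [v] before /ɳ/; /ɸ/ → [β] before /ɳ/. In each pair only voicing changes, matching the following consonant, while place and manner stay constant.
/θ/ is a voiceless dental fricative. The following trigger /n/ is voiced, so /θ/ must become voiced as well.
A voiced dental fricative is [ð], so the surface segment is [ð].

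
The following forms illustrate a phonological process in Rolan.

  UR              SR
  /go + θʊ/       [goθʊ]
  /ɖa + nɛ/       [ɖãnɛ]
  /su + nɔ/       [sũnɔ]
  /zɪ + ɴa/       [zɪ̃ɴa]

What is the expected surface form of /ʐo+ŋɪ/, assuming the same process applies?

The data show regressive nasality assimilation (vowel nasalisation): /a/ → [ã] before /n/; /u/ → [ũ] before /n/; /ɪ/ → [ɪ̃] before /ɴ/ — a vowel is nasalised by an immediately following nasal consonant.
No change occurs in [goθʊ] because the vowel at the boundary is adjacent to an oral consonant, not a nasal (/o/ next to /θ/).
The vowel /o/ is adjacent to the following nasal /ŋ/, so it acquires [+nasal] and surfaces as [õ].

[ʐõŋɪ]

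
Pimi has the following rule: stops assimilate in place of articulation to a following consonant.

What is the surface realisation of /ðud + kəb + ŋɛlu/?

[ðugkəgŋɛlu]

/d/ is a voiced alveolar stop. The following trigger /k/ is velar, so /d/ must become velar as well.
A voiced velar stop is [g], so the surface segment is [g].
The same rule applies at the second boundary: /b/ → [g] next to /ŋ/.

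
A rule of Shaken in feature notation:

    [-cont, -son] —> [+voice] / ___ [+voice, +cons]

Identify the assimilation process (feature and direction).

The structural change is [+voice], and the conditioning segment [+voice, +cons] (a voiced consonant) is itself voiced, so the target comes to share the voicing of its neighbour — voicing assimilation.
The conditioning segment sits to the right of the focus bar, meaning the trigger follows the segment that changes — regressive assimilation.

regressive voicing assimilation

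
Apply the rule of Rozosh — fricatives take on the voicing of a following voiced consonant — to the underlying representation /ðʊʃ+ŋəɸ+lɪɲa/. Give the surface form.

[ðʊʒŋəβlɪɲa]

/ʃ/ is a voiceless postalveolar fricative. The following trigger /ŋ/ is voiced, so /ʃ/ must become voiced as well.
A voiced postalveolar fricative is [ʒ], so the surface segment is [ʒ].
At the second juncture, /ɸ/ likewise becomes [β] adjacent to /l/.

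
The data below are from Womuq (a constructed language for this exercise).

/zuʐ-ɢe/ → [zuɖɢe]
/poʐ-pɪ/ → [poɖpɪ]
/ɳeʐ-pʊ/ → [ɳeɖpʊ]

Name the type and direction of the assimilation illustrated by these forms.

regressive manner assimilation

Comparing underlying and surface forms, /ʐ/ → [ɖ] is the alternation; the neighbouring /ɢ/ is constant.
The change fricative → stop matches the manner of the following /ɢ/, identifying this as manner assimilation.
Place and voice are unchanged, so the assimilation is partial, not total.
Checking the remaining alternation: /ʐ/ → [ɖ] before /p/ (fricative → stop, matching a stop) — only manner changes, and always toward the following segment.
Since the segment that changes precedes the conditioning segment, the assimilation is regressive.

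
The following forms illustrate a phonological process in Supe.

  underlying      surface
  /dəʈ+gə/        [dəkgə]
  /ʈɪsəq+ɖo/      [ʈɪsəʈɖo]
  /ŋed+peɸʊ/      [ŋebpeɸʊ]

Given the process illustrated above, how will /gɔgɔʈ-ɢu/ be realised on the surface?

The data show regressive place assimilation: /ʈ/ → [k] before /g/; /q/ → [ʈ] before /ɖ/; /d/ → [b] before /p/. In each pair only place changes, matching the following consonant, while manner and voice stay constant.
/ʈ/ is a voiceless retroflex stop. The following trigger /ɢ/ is uvular, so /ʈ/ must become uvular as well.
A voiceless uvular stop is [q], so the surface segment is [q].

[gɔgɔqɢu]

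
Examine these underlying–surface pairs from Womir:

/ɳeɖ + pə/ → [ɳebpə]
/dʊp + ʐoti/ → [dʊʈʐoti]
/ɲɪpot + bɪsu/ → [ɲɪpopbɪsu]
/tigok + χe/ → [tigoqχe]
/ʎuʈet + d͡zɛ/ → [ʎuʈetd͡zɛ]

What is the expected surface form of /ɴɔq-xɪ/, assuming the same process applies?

The data show regressive place assimilation: /ɖ/ → [b] before /p/; /p/ → [ʈ] before /ʐ/; /t/ → [p] before /b/; /k/ → [q] before /χ/. In each pair only place changes, matching the following consonant, while manner and voice stay constant.
No alternation appears in [ʎuʈetd͡zɛ]: there the adjacent consonants already agree in place (/t/ and /d͡z/ are both alveolar), so this form is consistent with the same rule.
The rule targets /q/ (voiceless uvular stop), which sits before the trigger /x/ (velar).
Changing only its place to velar gives [k] — the voiceless velar stop.

[ɴɔkxɪ]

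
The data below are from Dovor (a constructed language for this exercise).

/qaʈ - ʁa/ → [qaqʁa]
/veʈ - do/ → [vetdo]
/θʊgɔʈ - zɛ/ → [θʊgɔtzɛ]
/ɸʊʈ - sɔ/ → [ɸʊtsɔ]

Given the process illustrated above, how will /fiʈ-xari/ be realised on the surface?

The data show regressive place assimilation: /ʈ/ → [q] before /ʁ/; /ʈ/ → [t] before /d/; /ʈ/ → [t] before /z/; /ʈ/ → [t] before /s/. In each pair only place changes, matching the following consonant, while manner and voice stay constant.
The rule targets /ʈ/ (voiceless retroflex stop), which sits before the trigger /x/ (velar).
A voiceless velar stop is [k], so the surface segment is [k].

[fikxari]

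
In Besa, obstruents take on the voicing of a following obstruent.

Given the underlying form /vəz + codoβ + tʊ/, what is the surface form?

/z/ is a voiced alveolar fricative. The following trigger /c/ is voiceless, so /z/ must become voiceless as well.
Changing only its voicing to voiceless gives [s] — the voiceless alveolar fricative.
At the second juncture, /β/ likewise becomes [ɸ] adjacent to /t/.

[vəscodoɸtʊ]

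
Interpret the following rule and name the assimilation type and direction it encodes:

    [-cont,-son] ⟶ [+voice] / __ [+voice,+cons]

regressive voicing assimilation

The target ([-cont,-son], stops) acquires [+voice] next to a voiced consonant ([+voice,+cons]) — it takes on the voicing of its neighbour, so the feature that spreads is voicing.
Since the environment is written after the underscore, the trigger follows the target; the direction is regressive.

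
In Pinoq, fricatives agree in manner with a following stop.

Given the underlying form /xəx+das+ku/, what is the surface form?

/x/ is a voiceless velar fricative. The following trigger /d/ is a stop, so /x/ must become a stop as well.
Changing only its manner to stop gives [k] — the voiceless velar stop.
At the second juncture, /s/ likewise becomes [t] adjacent to /k/.

[xəkdatku]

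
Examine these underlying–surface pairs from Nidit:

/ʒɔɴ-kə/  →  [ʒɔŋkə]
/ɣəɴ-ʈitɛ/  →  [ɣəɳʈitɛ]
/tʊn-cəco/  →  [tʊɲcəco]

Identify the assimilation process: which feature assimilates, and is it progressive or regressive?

Underlying /ɴ/ is realised as [ŋ] next to /k/; /k/ itself does not change.
/ɴ/ is uvular while /k/ is velar; the output [ŋ] is velar, matching the trigger — so the feature that spreads is place.
Manner and voice are unchanged, so the assimilation is partial, not total.
Checking the remaining alternations: /ɴ/ → [ɳ] before /ʈ/ (uvular → retroflex, matching retroflex); /n/ → [ɲ] before /c/ (alveolar → palatal, matching palatal) — only place changes, and always toward the following segment.
Since the segment that changes precedes the conditioning segment, the assimilation is regressive.

regressive place assimilation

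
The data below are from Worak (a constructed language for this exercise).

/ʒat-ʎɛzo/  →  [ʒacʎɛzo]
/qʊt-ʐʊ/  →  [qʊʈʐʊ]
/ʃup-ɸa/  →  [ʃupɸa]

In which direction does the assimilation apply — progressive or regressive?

The segment that alternates is /t/, which surfaces as [c] when adjacent to /ʎ/.
/t/ is alveolar while /ʎ/ is palatal; the output [c] is palatal, matching the trigger — so the feature that spreads is place.
Checking the remaining alternation: /t/ → [ʈ] before /ʐ/ (alveolar → retroflex, matching retroflex) — only place changes, and always toward the following segment.
No alternation appears in [ʃupɸa]: there the adjacent consonants already agree in place (/p/ and /ɸ/ are both bilabial), so this form is consistent with the same rule.
Since the segment that changes precedes the conditioning segment, the assimilation is regressive.

regressive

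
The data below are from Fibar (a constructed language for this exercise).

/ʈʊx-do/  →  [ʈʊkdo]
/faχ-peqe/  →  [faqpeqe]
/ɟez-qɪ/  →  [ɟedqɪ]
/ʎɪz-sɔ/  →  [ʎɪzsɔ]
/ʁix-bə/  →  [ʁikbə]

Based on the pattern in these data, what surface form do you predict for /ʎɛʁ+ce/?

The data show regressive manner assimilation: /x/ → [k] before /d/; /χ/ → [q] before /p/; /z/ → [d] before /q/; /x/ → [k] before /b/. In each pair only manner changes, matching the following consonant, while place and voice stay constant.
No alternation appears in [ʎɪzsɔ]: there the adjacent consonants already agree in manner (/z/ and /s/ are both fricatives), so this form is consistent with the same rule.
The rule targets /ʁ/ (voiced uvular fricative), which sits before the trigger /c/ (stop).
A voiced uvular stop is [ɢ], so the surface segment is [ɢ].

[ʎɛɢce]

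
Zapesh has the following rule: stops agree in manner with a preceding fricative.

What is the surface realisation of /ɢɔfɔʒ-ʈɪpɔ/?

[ɢɔfɔʒʂɪpɔ]

/ʈ/ is a voiceless retroflex stop. The preceding trigger /ʒ/ is a fricative, so /ʈ/ must become a fricative as well.
Changing only its manner to fricative gives [ʂ] — the voiceless retroflex fricative.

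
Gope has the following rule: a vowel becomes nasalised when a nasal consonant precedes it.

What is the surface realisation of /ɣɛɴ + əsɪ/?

The vowel /ə/ is adjacent to the preceding nasal /ɴ/, so it acquires [+nasal] and surfaces as [ə̃].

[ɣɛɴə̃sɪ]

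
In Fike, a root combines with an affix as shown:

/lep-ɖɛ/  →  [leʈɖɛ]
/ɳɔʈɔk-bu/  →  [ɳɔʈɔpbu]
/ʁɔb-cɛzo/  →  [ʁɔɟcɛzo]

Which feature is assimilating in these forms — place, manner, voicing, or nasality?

place

Underlying /p/ is realised as [ʈ] next to /ɖ/; /ɖ/ itself does not change.
The change bilabial → retroflex matches the place of the following /ɖ/, identifying this as place assimilation.
The same holds elsewhere in the data: /k/ → [p] before /b/ (velar → bilabial, matching bilabial); /b/ → [ɟ] before /c/ (bilabial → palatal, matching palatal) — only place changes, and always toward the following segment.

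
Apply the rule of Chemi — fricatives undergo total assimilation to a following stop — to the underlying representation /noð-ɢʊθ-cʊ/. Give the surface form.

[noɢɢʊccʊ]

/ð/ is the segment targeted by the rule; it sits immediately before /ɢ/, so it assimilates completely and surfaces as [ɢ].
At the second juncture, /θ/ likewise becomes [c] adjacent to /c/.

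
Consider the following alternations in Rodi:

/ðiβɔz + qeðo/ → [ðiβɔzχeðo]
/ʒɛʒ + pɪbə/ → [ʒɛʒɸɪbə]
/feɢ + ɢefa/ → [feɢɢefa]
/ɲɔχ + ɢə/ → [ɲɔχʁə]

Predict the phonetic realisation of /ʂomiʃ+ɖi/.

The data show progressive manner assimilation: /q/ → [χ] after /z/; /p/ → [ɸ] after /ʒ/; /ɢ/ → [ʁ] after /χ/. In each pair only manner changes, matching the preceding consonant, while place and voice stay constant.
No alternation appears in [feɢɢefa]: there the adjacent consonants already agree in manner (/ɢ/ and /ɢ/ are both stops), so this form is consistent with the same rule.
The rule targets /ɖ/ (voiced retroflex stop), which sits after the trigger /ʃ/ (fricative).
Changing only its manner to fricative gives [ʐ] — the voiced retroflex fricative.

[ʂomiʃʐi]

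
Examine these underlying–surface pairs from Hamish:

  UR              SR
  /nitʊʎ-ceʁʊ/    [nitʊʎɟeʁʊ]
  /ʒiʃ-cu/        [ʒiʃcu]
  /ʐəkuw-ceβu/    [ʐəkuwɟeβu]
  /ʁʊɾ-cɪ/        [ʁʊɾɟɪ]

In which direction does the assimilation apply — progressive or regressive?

Comparing underlying and surface forms, /c/ → [ɟ] is the alternation; the neighbouring /ʎ/ is constant.
The change voiceless → voiced matches the voicing of the preceding /ʎ/, identifying this as voicing assimilation.
The other alternating forms pattern the same way: /c/ → [ɟ] after /w/ (voiceless → voiced, matching voiced); /c/ → [ɟ] after /ɾ/ (voiceless → voiced, matching voiced) — only voicing changes, and always toward the preceding segment.
No alternation appears in [ʒiʃcu]: there the adjacent consonants already agree in voicing (/c/ and /ʃ/ are both voiceless), so this form is consistent with the same rule.
Since the segment that changes follows the conditioning segment, the assimilation is progressive.

progressive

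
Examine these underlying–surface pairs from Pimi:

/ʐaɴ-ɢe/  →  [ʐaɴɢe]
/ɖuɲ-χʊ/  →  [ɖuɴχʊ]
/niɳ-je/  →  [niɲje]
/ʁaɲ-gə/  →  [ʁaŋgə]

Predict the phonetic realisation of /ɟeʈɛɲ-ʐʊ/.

[ɟeʈɛɳʐʊ]

The data show regressive place assimilation: /ɲ/ → [ɴ] before /χ/; /ɳ/ → [ɲ] before /j/; /ɲ/ → [ŋ] before /g/. In each pair only place changes, matching the following consonant, while manner and voice stay constant.
No alternation appears in [ʐaɴɢe]: there the adjacent consonants already agree in place (/ɴ/ and /ɢ/ are both uvular), so this form is consistent with the same rule.
/ɲ/ is a voiced palatal nasal. The following trigger /ʐ/ is retroflex, so /ɲ/ must become retroflex as well.
A voiced retroflex nasal is [ɳ], so the surface segment is [ɳ].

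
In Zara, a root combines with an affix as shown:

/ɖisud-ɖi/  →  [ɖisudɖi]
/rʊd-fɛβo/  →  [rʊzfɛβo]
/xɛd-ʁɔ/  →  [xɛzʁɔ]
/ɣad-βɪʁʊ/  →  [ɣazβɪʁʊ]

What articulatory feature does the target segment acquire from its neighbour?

The segment that alternates is /d/, which surfaces as [z] when adjacent to /f/.
/d/ is a stop while /f/ is a fricative; the output [z] is a fricative, matching the trigger — so the feature that spreads is manner.
Checking the remaining alternations: /d/ → [z] before /ʁ/ (stop → fricative, matching a fricative); /d/ → [z] before /β/ (stop → fricative, matching a fricative) — only manner changes, and always toward the following segment.
Nothing changes in [ɖisudɖi]: there the adjacent consonants already agree in manner (/d/ and /ɖ/ are both stops), so this form is consistent with the same rule.

manner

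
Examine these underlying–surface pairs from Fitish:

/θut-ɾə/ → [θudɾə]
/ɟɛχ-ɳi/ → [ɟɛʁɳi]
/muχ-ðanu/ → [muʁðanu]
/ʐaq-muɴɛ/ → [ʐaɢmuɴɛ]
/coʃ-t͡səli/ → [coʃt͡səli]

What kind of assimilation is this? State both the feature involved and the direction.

regressive voicing assimilation

Underlying /t/ is realised as [d] next to /ɾ/; /ɾ/ itself does not change.
/t/ is voiceless while /ɾ/ is voiced; the output [d] is voiced, matching the trigger — so the feature that spreads is voicing.
Place and manner are unchanged, so the assimilation is partial, not total.
The same holds elsewhere in the data: /χ/ → [ʁ] before /ɳ/ (voiceless → voiced, matching voiced); /χ/ → [ʁ] before /ð/ (voiceless → voiced, matching voiced); /q/ → [ɢ] before /m/ (voiceless → voiced, matching voiced) — only voicing changes, and always toward the following segment.
No alternation appears in [coʃt͡səli]: there the adjacent consonants already agree in voicing (/ʃ/ and /t͡s/ are both voiceless), so this form is consistent with the same rule.
Since the segment that changes precedes the conditioning segment, the assimilation is regressive.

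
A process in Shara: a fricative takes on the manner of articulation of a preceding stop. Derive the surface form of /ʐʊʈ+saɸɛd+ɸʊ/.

The rule targets /s/ (voiceless alveolar fricative), which sits after the trigger /ʈ/ (stop).
A voiceless alveolar stop is [t], so the surface segment is [t].
At the second juncture, /ɸ/ likewise becomes [p] adjacent to /d/.

[ʐʊʈtaɸɛdpʊ]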